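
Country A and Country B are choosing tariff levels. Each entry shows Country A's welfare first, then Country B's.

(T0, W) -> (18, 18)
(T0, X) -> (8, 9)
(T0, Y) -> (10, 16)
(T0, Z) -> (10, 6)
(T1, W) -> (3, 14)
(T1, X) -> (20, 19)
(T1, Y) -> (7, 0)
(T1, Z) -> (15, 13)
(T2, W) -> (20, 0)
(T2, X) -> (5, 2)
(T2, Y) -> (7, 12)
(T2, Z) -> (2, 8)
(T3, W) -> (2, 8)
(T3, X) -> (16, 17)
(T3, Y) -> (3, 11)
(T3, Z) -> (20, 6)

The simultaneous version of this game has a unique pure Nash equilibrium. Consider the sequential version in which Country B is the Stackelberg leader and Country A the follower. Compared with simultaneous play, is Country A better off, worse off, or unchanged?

unchanged

Solve by backward induction (Country B leads).
- W: Country A compares 18, 3, 20, 2 and picks T2; Country B would get 0.
- X: Country A compares 8, 20, 5, 16 and picks T1; Country B would get 19.
- Y: Country A compares 10, 7, 7, 3 and picks T0; Country B would get 16.
- Z: Country A compares 10, 15, 2, 20 and picks T3; Country B would get 6.
Country B's induced payoffs are 0, 19, 16, 6, so Country B commits to X. Subgame-perfect outcome: (T1, X) with payoffs (20, 19).
For the simultaneous game, intersect best replies.
Country A's best replies: W→T2; X→T1; Y→T0; Z→T3.
Country B's best replies: T0→W; T1→X; T2→Y; T3→X.
The unique mutual best reply is (T1, X), giving (20, 19).
Country A earns 20 sequentially versus 20 at the Nash outcome: unchanged.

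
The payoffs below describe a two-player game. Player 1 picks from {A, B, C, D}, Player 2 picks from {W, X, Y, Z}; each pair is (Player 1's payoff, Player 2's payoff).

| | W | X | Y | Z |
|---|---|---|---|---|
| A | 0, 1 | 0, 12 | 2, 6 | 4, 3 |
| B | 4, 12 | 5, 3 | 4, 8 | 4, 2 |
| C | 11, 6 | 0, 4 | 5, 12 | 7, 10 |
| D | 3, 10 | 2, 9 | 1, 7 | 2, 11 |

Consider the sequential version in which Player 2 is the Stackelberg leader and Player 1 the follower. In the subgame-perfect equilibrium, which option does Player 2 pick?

Solve by backward induction (Player 2 leads).
- W → Player 1 plays C (best of 0, 4, 11, 3); Player 2 gets 6.
- X → Player 1 plays B (best of 0, 5, 0, 2); Player 2 gets 3.
- Y → Player 1 plays C (best of 2, 4, 5, 1); Player 2 gets 12.
- Z → Player 1 plays C (best of 4, 4, 7, 2); Player 2 gets 10.
Player 2's induced payoffs are 6, 3, 12, 10, so Player 2 commits to Y. Subgame-perfect outcome: (C, Y) with payoffs (5, 12).

Y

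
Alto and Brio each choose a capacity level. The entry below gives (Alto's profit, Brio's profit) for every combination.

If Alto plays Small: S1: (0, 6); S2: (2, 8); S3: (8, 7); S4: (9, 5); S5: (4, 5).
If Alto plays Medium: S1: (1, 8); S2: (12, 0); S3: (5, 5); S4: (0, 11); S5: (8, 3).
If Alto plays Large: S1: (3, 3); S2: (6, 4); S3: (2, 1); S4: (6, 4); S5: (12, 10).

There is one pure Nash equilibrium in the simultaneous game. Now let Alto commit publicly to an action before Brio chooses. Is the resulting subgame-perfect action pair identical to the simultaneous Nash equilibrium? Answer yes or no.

yes

Brio best-responds to each possible Alto move:
- Small: BR = S2, leader payoff 2.
- Medium: BR = S4, leader payoff 0.
- Large: BR = S5, leader payoff 12.
Among 2, 0, 12, the best is 12 at Large. Subgame-perfect outcome: (Large, S5) with payoffs (12, 10).
Now find the simultaneous Nash equilibrium.
Alto's best replies: S1→Large; S2→Medium; S3→Small; S4→Small; S5→Large.
Brio's best replies: Small→S2; Medium→S4; Large→S5.
The unique mutual best reply is (Large, S5), giving (12, 10).
Sequential outcome (Large, S5) coincides with the Nash profile (Large, S5).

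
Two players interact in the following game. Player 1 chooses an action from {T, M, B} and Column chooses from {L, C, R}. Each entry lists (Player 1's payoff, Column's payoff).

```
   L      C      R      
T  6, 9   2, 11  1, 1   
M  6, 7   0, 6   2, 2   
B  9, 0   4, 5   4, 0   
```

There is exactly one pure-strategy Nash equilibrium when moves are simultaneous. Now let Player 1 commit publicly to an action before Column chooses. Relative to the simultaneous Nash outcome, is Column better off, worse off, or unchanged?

better off

Work backward from Column's decision.
- T: Column compares 9, 11, 1 and picks C; Player 1 would get 2.
- M: Column compares 7, 6, 2 and picks L; Player 1 would get 6.
- B: Column compares 0, 5, 0 and picks C; Player 1 would get 4.
Maximizing over 2, 6, 4, Player 1 chooses M. Subgame-perfect outcome: (M, L) with payoffs (6, 7).
Now find the simultaneous Nash equilibrium.
Player 1's best replies: L→B; C→B; R→B.
Column's best replies: T→C; M→L; B→C.
Only (B, C) has each player best-responding; Nash payoffs (4, 5).
Column earns 7 sequentially versus 5 at the Nash outcome: better off.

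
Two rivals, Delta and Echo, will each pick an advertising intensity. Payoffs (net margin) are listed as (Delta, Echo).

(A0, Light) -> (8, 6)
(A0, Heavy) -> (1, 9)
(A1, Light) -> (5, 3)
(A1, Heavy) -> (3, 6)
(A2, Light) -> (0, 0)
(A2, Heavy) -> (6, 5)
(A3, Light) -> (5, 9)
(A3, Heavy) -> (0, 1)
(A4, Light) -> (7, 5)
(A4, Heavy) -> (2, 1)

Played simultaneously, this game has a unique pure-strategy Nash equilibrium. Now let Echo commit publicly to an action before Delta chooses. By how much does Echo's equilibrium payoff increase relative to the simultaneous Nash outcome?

1

Backward induction with Echo moving first.
- Light → Delta plays A0 (best of 8, 5, 0, 5, 7); Echo gets 6.
- Heavy → Delta plays A2 (best of 1, 3, 6, 0, 2); Echo gets 5.
Among 6, 5, the best is 6 at Light. Subgame-perfect outcome: (A0, Light) with payoffs (8, 6).
Under simultaneous play:
Delta's best replies: Light→A0; Heavy→A2.
Echo's best replies: A0→Heavy; A1→Heavy; A2→Heavy; A3→Light; A4→Light.
Only (A2, Heavy) has each player best-responding; Nash payoffs (6, 5).
Echo's commitment gain: 6 − 5 = 1.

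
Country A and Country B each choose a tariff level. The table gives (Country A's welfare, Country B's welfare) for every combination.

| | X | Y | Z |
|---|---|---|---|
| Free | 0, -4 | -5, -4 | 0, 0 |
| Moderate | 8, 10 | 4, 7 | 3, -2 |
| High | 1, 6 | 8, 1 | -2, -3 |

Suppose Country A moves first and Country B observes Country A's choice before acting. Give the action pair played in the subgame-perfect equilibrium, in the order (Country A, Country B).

Country B best-responds to each possible Country A move:
- Free: Country B compares -4, -4, 0 and picks Z; Country A would get 0.
- Moderate: Country B compares 10, 7, -2 and picks X; Country A would get 8.
- High: Country B compares 6, 1, -3 and picks X; Country A would get 1.
Maximizing over 0, 8, 1, Country A chooses Moderate. Subgame-perfect outcome: (Moderate, X) with payoffs (8, 10).

(Moderate, X)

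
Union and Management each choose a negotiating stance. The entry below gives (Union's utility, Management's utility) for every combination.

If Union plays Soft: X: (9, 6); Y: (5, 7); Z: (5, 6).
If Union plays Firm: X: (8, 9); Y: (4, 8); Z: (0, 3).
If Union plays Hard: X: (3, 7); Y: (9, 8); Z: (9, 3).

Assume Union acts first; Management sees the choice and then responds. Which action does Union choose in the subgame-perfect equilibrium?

Hard

Solve by backward induction (Union leads).
- Soft: BR = Y, leader payoff 5.
- Firm: BR = X, leader payoff 8.
- Hard: BR = Y, leader payoff 9.
Union's induced payoffs are 5, 8, 9, so Union commits to Hard. Subgame-perfect outcome: (Hard, Y) with payoffs (9, 8).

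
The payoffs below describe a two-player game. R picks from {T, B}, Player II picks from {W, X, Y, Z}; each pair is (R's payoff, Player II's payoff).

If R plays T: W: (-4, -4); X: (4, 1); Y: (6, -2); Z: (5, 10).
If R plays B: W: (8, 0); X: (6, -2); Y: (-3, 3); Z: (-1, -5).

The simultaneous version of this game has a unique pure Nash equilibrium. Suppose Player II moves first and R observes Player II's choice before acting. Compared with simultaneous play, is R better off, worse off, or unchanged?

Work backward from R's decision.
- W: R compares -4, 8 and picks B; Player II would get 0.
- X: R compares 4, 6 and picks B; Player II would get -2.
- Y: R compares 6, -3 and picks T; Player II would get -2.
- Z: R compares 5, -1 and picks T; Player II would get 10.
Among 0, -2, -2, 10, the best is 10 at Z. Subgame-perfect outcome: (T, Z) with payoffs (5, 10).
Now find the simultaneous Nash equilibrium.
R's best replies: W→B; X→B; Y→T; Z→T.
Player II's best replies: T→Z; B→Y.
Only (T, Z) has each player best-responding; Nash payoffs (5, 10).
R earns 5 sequentially versus 5 at the Nash outcome: unchanged.

unchanged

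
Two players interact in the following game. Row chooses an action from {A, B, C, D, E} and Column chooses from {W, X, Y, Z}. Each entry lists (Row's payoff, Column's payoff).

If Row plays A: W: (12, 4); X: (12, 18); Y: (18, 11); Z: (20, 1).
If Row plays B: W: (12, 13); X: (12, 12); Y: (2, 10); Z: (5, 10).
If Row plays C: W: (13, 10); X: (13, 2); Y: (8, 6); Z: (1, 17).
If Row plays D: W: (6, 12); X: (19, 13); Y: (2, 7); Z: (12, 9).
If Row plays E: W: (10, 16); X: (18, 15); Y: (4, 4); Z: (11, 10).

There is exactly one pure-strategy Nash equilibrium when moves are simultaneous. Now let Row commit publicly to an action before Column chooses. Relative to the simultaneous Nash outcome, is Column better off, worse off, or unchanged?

unchanged

Column best-responds to each possible Row move:
- A: Column compares 4, 18, 11, 1 and picks X; Row would get 12.
- B: Column compares 13, 12, 10, 10 and picks W; Row would get 12.
- C: Column compares 10, 2, 6, 17 and picks Z; Row would get 1.
- D: Column compares 12, 13, 7, 9 and picks X; Row would get 19.
- E: Column compares 16, 15, 4, 10 and picks W; Row would get 10.
Row's induced payoffs are 12, 12, 1, 19, 10, so Row commits to D. Subgame-perfect outcome: (D, X) with payoffs (19, 13).
For the simultaneous game, intersect best replies.
Row's best replies: W→C; X→D; Y→A; Z→A.
Column's best replies: A→X; B→W; C→Z; D→X; E→W.
The unique mutual best reply is (D, X), giving (19, 13).
Column earns 13 sequentially versus 13 at the Nash outcome: unchanged.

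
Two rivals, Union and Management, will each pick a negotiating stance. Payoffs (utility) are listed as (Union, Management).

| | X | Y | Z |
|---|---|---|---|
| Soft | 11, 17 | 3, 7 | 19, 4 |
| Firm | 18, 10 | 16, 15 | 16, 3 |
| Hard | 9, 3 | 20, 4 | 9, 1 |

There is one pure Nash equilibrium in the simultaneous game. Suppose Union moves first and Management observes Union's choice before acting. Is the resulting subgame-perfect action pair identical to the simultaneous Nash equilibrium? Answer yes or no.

yes

Work backward from Management's decision.
- Soft: Management compares 17, 7, 4 and picks X; Union would get 11.
- Firm: Management compares 10, 15, 3 and picks Y; Union would get 16.
- Hard: Management compares 3, 4, 1 and picks Y; Union would get 20.
Maximizing over 11, 16, 20, Union chooses Hard. Subgame-perfect outcome: (Hard, Y) with payoffs (20, 4).
Under simultaneous play:
Union's best replies: X→Firm; Y→Hard; Z→Soft.
Management's best replies: Soft→X; Firm→Y; Hard→Y.
The unique mutual best reply is (Hard, Y), giving (20, 4).
Sequential outcome (Hard, Y) coincides with the Nash profile (Hard, Y).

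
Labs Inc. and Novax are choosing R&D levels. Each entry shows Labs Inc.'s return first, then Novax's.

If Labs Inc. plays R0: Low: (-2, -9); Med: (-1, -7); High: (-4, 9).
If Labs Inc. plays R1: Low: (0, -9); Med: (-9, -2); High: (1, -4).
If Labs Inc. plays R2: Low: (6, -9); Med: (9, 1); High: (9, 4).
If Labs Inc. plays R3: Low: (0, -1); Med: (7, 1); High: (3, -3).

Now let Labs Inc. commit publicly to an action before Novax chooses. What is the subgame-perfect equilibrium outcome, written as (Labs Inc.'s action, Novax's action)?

(R2, High)

Backward induction with Labs Inc. moving first.
- R0 → Novax plays High (best of -9, -7, 9); Labs Inc. gets -4.
- R1 → Novax plays Med (best of -9, -2, -4); Labs Inc. gets -9.
- R2 → Novax plays High (best of -9, 1, 4); Labs Inc. gets 9.
- R3 → Novax plays Med (best of -1, 1, -3); Labs Inc. gets 7.
Among -4, -9, 9, 7, the best is 9 at R2. Subgame-perfect outcome: (R2, High) with payoffs (9, 4).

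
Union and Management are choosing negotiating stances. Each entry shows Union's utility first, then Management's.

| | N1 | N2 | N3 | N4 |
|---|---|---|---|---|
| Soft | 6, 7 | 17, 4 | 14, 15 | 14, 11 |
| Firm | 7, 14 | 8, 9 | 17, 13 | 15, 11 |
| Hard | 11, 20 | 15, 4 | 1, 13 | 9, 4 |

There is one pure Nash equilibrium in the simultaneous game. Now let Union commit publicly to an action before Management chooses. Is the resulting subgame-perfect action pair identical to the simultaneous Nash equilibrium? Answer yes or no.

Solve by backward induction (Union leads).
- Soft: BR = N3, leader payoff 14.
- Firm: BR = N1, leader payoff 7.
- Hard: BR = N1, leader payoff 11.
Union's induced payoffs are 14, 7, 11, so Union commits to Soft. Subgame-perfect outcome: (Soft, N3) with payoffs (14, 15).
Now find the simultaneous Nash equilibrium.
Union's best replies: N1→Hard; N2→Soft; N3→Firm; N4→Firm.
Management's best replies: Soft→N3; Firm→N1; Hard→N1.
Only (Hard, N1) has each player best-responding; Nash payoffs (11, 20).
Sequential outcome (Soft, N3) differs from the Nash profile (Hard, N1).

no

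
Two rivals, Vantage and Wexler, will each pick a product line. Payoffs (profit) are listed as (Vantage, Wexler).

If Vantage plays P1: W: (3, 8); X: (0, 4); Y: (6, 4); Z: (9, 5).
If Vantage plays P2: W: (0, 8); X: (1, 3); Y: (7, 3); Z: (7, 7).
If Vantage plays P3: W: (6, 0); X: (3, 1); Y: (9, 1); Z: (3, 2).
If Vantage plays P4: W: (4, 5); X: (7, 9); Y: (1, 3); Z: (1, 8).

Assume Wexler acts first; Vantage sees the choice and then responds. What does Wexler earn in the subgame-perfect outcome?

9

Vantage best-responds to each possible Wexler move:
- W: BR = P3, leader payoff 0.
- X: BR = P4, leader payoff 9.
- Y: BR = P3, leader payoff 1.
- Z: BR = P1, leader payoff 5.
Wexler's induced payoffs are 0, 9, 1, 5, so Wexler commits to X. Subgame-perfect outcome: (P4, X) with payoffs (7, 9).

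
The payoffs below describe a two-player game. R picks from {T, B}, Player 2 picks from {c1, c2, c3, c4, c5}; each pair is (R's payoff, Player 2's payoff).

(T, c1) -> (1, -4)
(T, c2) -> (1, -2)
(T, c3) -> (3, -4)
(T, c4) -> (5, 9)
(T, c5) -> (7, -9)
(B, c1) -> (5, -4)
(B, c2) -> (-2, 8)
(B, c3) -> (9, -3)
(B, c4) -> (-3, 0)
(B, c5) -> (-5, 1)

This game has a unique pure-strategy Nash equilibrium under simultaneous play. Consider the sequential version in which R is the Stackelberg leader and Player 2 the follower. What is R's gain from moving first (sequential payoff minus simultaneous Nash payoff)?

0

Backward induction with R moving first.
- T: Player 2 compares -4, -2, -4, 9, -9 and picks c4; R would get 5.
- B: Player 2 compares -4, 8, -3, 0, 1 and picks c2; R would get -2.
R's induced payoffs are 5, -2, so R commits to T. Subgame-perfect outcome: (T, c4) with payoffs (5, 9).
Under simultaneous play:
R's best replies: c1→B; c2→T; c3→B; c4→T; c5→T.
Player 2's best replies: T→c4; B→c2.
Only (T, c4) has each player best-responding; Nash payoffs (5, 9).
R's commitment gain: 5 − 5 = 0.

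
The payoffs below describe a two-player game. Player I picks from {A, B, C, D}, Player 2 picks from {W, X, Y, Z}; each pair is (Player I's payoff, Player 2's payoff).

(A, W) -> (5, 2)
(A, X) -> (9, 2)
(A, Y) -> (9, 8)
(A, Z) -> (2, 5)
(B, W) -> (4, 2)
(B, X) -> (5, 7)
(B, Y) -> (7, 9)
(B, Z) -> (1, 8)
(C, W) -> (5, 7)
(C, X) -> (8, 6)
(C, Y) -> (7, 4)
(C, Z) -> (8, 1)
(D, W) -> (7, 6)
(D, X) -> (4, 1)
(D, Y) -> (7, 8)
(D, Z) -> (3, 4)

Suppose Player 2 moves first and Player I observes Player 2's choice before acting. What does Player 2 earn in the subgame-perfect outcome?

8

Backward induction with Player 2 moving first.
- W: Player I compares 5, 4, 5, 7 and picks D; Player 2 would get 6.
- X: Player I compares 9, 5, 8, 4 and picks A; Player 2 would get 2.
- Y: Player I compares 9, 7, 7, 7 and picks A; Player 2 would get 8.
- Z: Player I compares 2, 1, 8, 3 and picks C; Player 2 would get 1.
Maximizing over 6, 2, 8, 1, Player 2 chooses Y. Subgame-perfect outcome: (A, Y) with payoffs (9, 8).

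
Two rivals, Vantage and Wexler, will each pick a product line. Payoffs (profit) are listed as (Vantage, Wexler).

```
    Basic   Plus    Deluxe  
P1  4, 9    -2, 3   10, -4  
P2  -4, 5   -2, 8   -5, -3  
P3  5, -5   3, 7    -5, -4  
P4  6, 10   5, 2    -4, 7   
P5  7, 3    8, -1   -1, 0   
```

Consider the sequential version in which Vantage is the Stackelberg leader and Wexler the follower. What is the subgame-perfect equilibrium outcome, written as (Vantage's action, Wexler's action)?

Wexler best-responds to each possible Vantage move:
- P1: BR = Basic, leader payoff 4.
- P2: BR = Plus, leader payoff -2.
- P3: BR = Plus, leader payoff 3.
- P4: BR = Basic, leader payoff 6.
- P5: BR = Basic, leader payoff 7.
Maximizing over 4, -2, 3, 6, 7, Vantage chooses P5. Subgame-perfect outcome: (P5, Basic) with payoffs (7, 3).

(P5, Basic)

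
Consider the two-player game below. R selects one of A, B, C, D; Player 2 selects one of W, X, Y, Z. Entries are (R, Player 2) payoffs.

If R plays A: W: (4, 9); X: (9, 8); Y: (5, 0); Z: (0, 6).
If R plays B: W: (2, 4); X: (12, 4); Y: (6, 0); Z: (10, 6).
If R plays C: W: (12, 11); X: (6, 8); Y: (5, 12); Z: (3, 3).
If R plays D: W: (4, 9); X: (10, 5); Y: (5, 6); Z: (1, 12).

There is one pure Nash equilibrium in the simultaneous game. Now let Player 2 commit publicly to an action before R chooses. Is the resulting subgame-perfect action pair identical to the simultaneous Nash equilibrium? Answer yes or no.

no

Work backward from R's decision.
- W: BR = C, leader payoff 11.
- X: BR = B, leader payoff 4.
- Y: BR = B, leader payoff 0.
- Z: BR = B, leader payoff 6.
Player 2's induced payoffs are 11, 4, 0, 6, so Player 2 commits to W. Subgame-perfect outcome: (C, W) with payoffs (12, 11).
For the simultaneous game, intersect best replies.
R's best replies: W→C; X→B; Y→B; Z→B.
Player 2's best replies: A→W; B→Z; C→Y; D→Z.
Only (B, Z) has each player best-responding; Nash payoffs (10, 6).
Sequential outcome (C, W) differs from the Nash profile (B, Z).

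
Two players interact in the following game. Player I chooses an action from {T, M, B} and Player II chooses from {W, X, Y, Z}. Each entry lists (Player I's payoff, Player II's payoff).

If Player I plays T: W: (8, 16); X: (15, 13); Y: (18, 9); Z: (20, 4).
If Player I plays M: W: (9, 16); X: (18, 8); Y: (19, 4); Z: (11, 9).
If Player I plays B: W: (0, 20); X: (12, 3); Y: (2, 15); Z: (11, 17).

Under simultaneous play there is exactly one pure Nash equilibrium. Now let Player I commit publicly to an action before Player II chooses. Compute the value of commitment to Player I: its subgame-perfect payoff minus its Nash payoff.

0

Work backward from Player II's decision.
- T: Player II compares 16, 13, 9, 4 and picks W; Player I would get 8.
- M: Player II compares 16, 8, 4, 9 and picks W; Player I would get 9.
- B: Player II compares 20, 3, 15, 17 and picks W; Player I would get 0.
Player I's induced payoffs are 8, 9, 0, so Player I commits to M. Subgame-perfect outcome: (M, W) with payoffs (9, 16).
Under simultaneous play:
Player I's best replies: W→M; X→M; Y→M; Z→T.
Player II's best replies: T→W; M→W; B→W.
Only (M, W) has each player best-responding; Nash payoffs (9, 16).
Player I's commitment gain: 9 − 9 = 0.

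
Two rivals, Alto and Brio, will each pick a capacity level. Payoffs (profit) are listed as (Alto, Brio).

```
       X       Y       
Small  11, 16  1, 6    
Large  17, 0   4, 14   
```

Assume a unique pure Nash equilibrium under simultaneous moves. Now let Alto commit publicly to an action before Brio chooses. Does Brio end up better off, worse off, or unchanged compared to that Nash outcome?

better off

Solve by backward induction (Alto leads).
- Small → Brio plays X (best of 16, 6); Alto gets 11.
- Large → Brio plays Y (best of 0, 14); Alto gets 4.
Maximizing over 11, 4, Alto chooses Small. Subgame-perfect outcome: (Small, X) with payoffs (11, 16).
Now find the simultaneous Nash equilibrium.
Alto's best replies: X→Large; Y→Large.
Brio's best replies: Small→X; Large→Y.
The unique mutual best reply is (Large, Y), giving (4, 14).
Brio earns 16 sequentially versus 14 at the Nash outcome: better off.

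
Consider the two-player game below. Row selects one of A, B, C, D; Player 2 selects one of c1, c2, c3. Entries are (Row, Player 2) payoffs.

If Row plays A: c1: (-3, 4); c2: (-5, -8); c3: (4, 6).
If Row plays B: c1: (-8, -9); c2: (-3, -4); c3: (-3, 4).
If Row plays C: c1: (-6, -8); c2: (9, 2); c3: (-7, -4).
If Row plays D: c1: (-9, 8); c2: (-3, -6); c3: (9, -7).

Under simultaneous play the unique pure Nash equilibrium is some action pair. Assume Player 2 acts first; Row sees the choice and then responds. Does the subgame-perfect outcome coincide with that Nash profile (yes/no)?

no

Solve by backward induction (Player 2 leads).
- c1: Row compares -3, -8, -6, -9 and picks A; Player 2 would get 4.
- c2: Row compares -5, -3, 9, -3 and picks C; Player 2 would get 2.
- c3: Row compares 4, -3, -7, 9 and picks D; Player 2 would get -7.
Maximizing over 4, 2, -7, Player 2 chooses c1. Subgame-perfect outcome: (A, c1) with payoffs (-3, 4).
Now find the simultaneous Nash equilibrium.
Row's best replies: c1→A; c2→C; c3→D.
Player 2's best replies: A→c3; B→c3; C→c2; D→c1.
The unique mutual best reply is (C, c2), giving (9, 2).
Sequential outcome (A, c1) differs from the Nash profile (C, c2).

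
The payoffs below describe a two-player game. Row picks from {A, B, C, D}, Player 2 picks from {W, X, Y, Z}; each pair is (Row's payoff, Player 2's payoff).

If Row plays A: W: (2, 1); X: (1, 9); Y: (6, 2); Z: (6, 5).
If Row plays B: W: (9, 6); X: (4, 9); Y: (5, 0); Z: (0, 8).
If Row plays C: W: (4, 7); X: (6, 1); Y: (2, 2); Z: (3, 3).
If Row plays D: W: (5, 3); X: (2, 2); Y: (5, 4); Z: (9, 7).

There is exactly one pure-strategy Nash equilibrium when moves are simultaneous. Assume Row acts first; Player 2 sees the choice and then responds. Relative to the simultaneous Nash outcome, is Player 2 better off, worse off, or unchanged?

Player 2 best-responds to each possible Row move:
- A → Player 2 plays X (best of 1, 9, 2, 5); Row gets 1.
- B → Player 2 plays X (best of 6, 9, 0, 8); Row gets 4.
- C → Player 2 plays W (best of 7, 1, 2, 3); Row gets 4.
- D → Player 2 plays Z (best of 3, 2, 4, 7); Row gets 9.
Among 1, 4, 4, 9, the best is 9 at D. Subgame-perfect outcome: (D, Z) with payoffs (9, 7).
Under simultaneous play:
Row's best replies: W→B; X→C; Y→A; Z→D.
Player 2's best replies: A→X; B→X; C→W; D→Z.
Only (D, Z) has each player best-responding; Nash payoffs (9, 7).
Player 2 earns 7 sequentially versus 7 at the Nash outcome: unchanged.

unchanged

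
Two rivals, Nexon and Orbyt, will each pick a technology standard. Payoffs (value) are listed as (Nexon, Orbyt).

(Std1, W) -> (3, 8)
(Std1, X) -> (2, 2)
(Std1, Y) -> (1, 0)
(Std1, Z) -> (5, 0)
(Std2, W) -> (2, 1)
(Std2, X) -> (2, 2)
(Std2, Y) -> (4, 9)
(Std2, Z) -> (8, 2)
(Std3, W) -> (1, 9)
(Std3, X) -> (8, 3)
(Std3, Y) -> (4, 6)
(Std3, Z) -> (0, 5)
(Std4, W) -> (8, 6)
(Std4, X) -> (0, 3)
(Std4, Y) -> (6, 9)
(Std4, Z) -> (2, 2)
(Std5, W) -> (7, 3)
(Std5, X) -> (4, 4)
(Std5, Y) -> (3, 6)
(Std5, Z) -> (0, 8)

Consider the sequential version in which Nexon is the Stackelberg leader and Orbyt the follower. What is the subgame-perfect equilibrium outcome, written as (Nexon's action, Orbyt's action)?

Work backward from Orbyt's decision.
- Std1 → Orbyt plays W (best of 8, 2, 0, 0); Nexon gets 3.
- Std2 → Orbyt plays Y (best of 1, 2, 9, 2); Nexon gets 4.
- Std3 → Orbyt plays W (best of 9, 3, 6, 5); Nexon gets 1.
- Std4 → Orbyt plays Y (best of 6, 3, 9, 2); Nexon gets 6.
- Std5 → Orbyt plays Z (best of 3, 4, 6, 8); Nexon gets 0.
Nexon's induced payoffs are 3, 4, 1, 6, 0, so Nexon commits to Std4. Subgame-perfect outcome: (Std4, Y) with payoffs (6, 9).

(Std4, Y)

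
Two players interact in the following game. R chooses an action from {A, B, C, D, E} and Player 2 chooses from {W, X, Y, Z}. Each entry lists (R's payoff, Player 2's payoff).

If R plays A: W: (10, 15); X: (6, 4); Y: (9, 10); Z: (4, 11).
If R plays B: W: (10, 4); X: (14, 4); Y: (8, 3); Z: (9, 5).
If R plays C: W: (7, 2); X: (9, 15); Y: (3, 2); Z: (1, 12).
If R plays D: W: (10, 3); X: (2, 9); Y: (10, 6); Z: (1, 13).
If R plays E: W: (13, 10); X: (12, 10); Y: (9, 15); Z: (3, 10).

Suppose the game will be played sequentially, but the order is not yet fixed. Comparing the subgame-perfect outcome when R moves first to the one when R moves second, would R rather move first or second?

second

If R leads: Player 2's best replies are A→W, B→Z, C→X, D→Z, E→Y; R's induced payoffs 10, 9, 9, 1, 9; outcome (A, W), payoffs (10, 15).
If Player 2 leads: R's best replies are W→E, X→B, Y→D, Z→B; Player 2's induced payoffs 10, 4, 6, 5; outcome (E, W), payoffs (13, 10).
R gets 10 moving first and 13 moving second, so R prefers to move second.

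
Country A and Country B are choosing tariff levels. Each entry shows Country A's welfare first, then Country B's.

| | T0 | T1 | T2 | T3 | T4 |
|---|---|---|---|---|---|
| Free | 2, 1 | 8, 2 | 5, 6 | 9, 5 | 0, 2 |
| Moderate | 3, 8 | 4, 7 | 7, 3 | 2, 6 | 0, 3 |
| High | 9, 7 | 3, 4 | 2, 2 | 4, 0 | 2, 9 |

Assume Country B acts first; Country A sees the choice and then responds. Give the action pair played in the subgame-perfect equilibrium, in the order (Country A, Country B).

Work backward from Country A's decision.
- T0: BR = High, leader payoff 7.
- T1: BR = Free, leader payoff 2.
- T2: BR = Moderate, leader payoff 3.
- T3: BR = Free, leader payoff 5.
- T4: BR = High, leader payoff 9.
Among 7, 2, 3, 5, 9, the best is 9 at T4. Subgame-perfect outcome: (High, T4) with payoffs (2, 9).

(High, T4)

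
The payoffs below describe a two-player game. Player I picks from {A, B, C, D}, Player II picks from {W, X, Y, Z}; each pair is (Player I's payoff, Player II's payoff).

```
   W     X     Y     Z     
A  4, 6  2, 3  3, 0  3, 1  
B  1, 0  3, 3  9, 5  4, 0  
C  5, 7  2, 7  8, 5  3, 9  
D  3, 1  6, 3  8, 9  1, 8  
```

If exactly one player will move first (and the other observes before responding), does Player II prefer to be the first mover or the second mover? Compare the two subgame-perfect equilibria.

first

If Player I leads: Player II's best replies are A→W, B→Y, C→Z, D→Y; Player I's induced payoffs 4, 9, 3, 8; outcome (B, Y), payoffs (9, 5).
If Player II leads: Player I's best replies are W→C, X→D, Y→B, Z→B; Player II's induced payoffs 7, 3, 5, 0; outcome (C, W), payoffs (5, 7).
Player II gets 7 moving first and 5 moving second, so Player II prefers to move first.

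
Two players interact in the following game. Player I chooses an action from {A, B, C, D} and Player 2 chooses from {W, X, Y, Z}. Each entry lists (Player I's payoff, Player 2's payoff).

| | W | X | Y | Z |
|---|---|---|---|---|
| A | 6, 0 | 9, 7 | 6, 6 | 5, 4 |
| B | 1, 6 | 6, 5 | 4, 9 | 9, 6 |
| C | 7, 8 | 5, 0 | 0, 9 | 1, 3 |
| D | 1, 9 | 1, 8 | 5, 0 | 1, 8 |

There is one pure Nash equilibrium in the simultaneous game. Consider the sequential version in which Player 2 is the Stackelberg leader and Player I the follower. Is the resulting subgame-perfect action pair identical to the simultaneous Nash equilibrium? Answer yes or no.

Work backward from Player I's decision.
- W → Player I plays C (best of 6, 1, 7, 1); Player 2 gets 8.
- X → Player I plays A (best of 9, 6, 5, 1); Player 2 gets 7.
- Y → Player I plays A (best of 6, 4, 0, 5); Player 2 gets 6.
- Z → Player I plays B (best of 5, 9, 1, 1); Player 2 gets 6.
Among 8, 7, 6, 6, the best is 8 at W. Subgame-perfect outcome: (C, W) with payoffs (7, 8).
Now find the simultaneous Nash equilibrium.
Player I's best replies: W→C; X→A; Y→A; Z→B.
Player 2's best replies: A→X; B→Y; C→Y; D→W.
The unique mutual best reply is (A, X), giving (9, 7).
Sequential outcome (C, W) differs from the Nash profile (A, X).

no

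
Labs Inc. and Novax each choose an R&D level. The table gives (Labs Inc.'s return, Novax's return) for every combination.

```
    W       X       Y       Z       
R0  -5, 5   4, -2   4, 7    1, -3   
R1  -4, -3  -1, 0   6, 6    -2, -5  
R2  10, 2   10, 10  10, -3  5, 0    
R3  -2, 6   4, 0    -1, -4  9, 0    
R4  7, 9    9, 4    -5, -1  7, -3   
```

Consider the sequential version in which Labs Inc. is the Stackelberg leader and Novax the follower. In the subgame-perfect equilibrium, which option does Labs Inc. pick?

Novax best-responds to each possible Labs Inc. move:
- R0: Novax compares 5, -2, 7, -3 and picks Y; Labs Inc. would get 4.
- R1: Novax compares -3, 0, 6, -5 and picks Y; Labs Inc. would get 6.
- R2: Novax compares 2, 10, -3, 0 and picks X; Labs Inc. would get 10.
- R3: Novax compares 6, 0, -4, 0 and picks W; Labs Inc. would get -2.
- R4: Novax compares 9, 4, -1, -3 and picks W; Labs Inc. would get 7.
Labs Inc.'s induced payoffs are 4, 6, 10, -2, 7, so Labs Inc. commits to R2. Subgame-perfect outcome: (R2, X) with payoffs (10, 10).

R2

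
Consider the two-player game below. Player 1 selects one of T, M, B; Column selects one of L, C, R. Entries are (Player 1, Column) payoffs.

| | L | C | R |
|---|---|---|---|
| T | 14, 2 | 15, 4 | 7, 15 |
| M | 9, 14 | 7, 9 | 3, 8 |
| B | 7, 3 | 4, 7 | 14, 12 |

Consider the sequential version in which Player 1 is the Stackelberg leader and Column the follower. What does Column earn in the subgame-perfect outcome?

Column best-responds to each possible Player 1 move:
- T: Column compares 2, 4, 15 and picks R; Player 1 would get 7.
- M: Column compares 14, 9, 8 and picks L; Player 1 would get 9.
- B: Column compares 3, 7, 12 and picks R; Player 1 would get 14.
Player 1's induced payoffs are 7, 9, 14, so Player 1 commits to B. Subgame-perfect outcome: (B, R) with payoffs (14, 12).

12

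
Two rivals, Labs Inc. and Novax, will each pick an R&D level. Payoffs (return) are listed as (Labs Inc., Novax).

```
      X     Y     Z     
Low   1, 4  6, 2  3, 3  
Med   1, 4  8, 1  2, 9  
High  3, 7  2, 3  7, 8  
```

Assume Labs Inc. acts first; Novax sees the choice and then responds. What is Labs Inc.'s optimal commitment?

High

Work backward from Novax's decision.
- Low: BR = X, leader payoff 1.
- Med: BR = Z, leader payoff 2.
- High: BR = Z, leader payoff 7.
Maximizing over 1, 2, 7, Labs Inc. chooses High. Subgame-perfect outcome: (High, Z) with payoffs (7, 8).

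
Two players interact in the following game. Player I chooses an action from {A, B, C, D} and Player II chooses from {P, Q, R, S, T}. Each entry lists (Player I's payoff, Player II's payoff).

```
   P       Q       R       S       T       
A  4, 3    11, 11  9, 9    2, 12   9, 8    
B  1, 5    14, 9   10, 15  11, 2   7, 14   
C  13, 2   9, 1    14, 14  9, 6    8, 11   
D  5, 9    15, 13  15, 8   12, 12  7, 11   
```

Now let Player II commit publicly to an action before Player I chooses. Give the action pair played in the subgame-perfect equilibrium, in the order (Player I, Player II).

Player I best-responds to each possible Player II move:
- P: Player I compares 4, 1, 13, 5 and picks C; Player II would get 2.
- Q: Player I compares 11, 14, 9, 15 and picks D; Player II would get 13.
- R: Player I compares 9, 10, 14, 15 and picks D; Player II would get 8.
- S: Player I compares 2, 11, 9, 12 and picks D; Player II would get 12.
- T: Player I compares 9, 7, 8, 7 and picks A; Player II would get 8.
Maximizing over 2, 13, 8, 12, 8, Player II chooses Q. Subgame-perfect outcome: (D, Q) with payoffs (15, 13).

(D, Q)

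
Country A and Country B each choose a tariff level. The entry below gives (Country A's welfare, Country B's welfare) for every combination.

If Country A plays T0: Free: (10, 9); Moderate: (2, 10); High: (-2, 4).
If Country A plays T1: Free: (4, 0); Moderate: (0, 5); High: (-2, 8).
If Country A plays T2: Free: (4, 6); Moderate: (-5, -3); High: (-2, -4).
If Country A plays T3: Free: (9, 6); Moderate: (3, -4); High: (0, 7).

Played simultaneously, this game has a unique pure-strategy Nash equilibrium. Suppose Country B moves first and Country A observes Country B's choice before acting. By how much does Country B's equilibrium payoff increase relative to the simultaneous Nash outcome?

2

Backward induction with Country B moving first.
- Free: BR = T0, leader payoff 9.
- Moderate: BR = T3, leader payoff -4.
- High: BR = T3, leader payoff 7.
Maximizing over 9, -4, 7, Country B chooses Free. Subgame-perfect outcome: (T0, Free) with payoffs (10, 9).
For the simultaneous game, intersect best replies.
Country A's best replies: Free→T0; Moderate→T3; High→T3.
Country B's best replies: T0→Moderate; T1→High; T2→Free; T3→High.
The unique mutual best reply is (T3, High), giving (0, 7).
Country B's commitment gain: 9 − 7 = 2.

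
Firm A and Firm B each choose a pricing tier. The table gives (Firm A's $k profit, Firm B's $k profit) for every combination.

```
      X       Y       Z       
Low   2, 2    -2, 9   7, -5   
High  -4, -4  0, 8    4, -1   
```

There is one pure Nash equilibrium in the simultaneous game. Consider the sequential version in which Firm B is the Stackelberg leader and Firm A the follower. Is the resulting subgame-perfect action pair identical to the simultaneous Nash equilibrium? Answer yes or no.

yes

Work backward from Firm A's decision.
- X: BR = Low, leader payoff 2.
- Y: BR = High, leader payoff 8.
- Z: BR = Low, leader payoff -5.
Among 2, 8, -5, the best is 8 at Y. Subgame-perfect outcome: (High, Y) with payoffs (0, 8).
Under simultaneous play:
Firm A's best replies: X→Low; Y→High; Z→Low.
Firm B's best replies: Low→Y; High→Y.
The unique mutual best reply is (High, Y), giving (0, 8).
Sequential outcome (High, Y) coincides with the Nash profile (High, Y).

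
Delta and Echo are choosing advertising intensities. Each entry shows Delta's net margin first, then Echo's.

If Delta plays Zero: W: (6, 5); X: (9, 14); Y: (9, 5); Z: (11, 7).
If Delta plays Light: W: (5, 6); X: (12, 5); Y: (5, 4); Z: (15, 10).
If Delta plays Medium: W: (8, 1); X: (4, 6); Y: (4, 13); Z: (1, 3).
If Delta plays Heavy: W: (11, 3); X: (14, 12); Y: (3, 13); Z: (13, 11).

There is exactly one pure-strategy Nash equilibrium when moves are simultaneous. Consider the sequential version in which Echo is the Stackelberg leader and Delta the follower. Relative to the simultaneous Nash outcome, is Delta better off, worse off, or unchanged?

worse off

Backward induction with Echo moving first.
- W: Delta compares 6, 5, 8, 11 and picks Heavy; Echo would get 3.
- X: Delta compares 9, 12, 4, 14 and picks Heavy; Echo would get 12.
- Y: Delta compares 9, 5, 4, 3 and picks Zero; Echo would get 5.
- Z: Delta compares 11, 15, 1, 13 and picks Light; Echo would get 10.
Echo's induced payoffs are 3, 12, 5, 10, so Echo commits to X. Subgame-perfect outcome: (Heavy, X) with payoffs (14, 12).
For the simultaneous game, intersect best replies.
Delta's best replies: W→Heavy; X→Heavy; Y→Zero; Z→Light.
Echo's best replies: Zero→X; Light→Z; Medium→Y; Heavy→Y.
Only (Light, Z) has each player best-responding; Nash payoffs (15, 10).
Delta earns 14 sequentially versus 15 at the Nash outcome: worse off.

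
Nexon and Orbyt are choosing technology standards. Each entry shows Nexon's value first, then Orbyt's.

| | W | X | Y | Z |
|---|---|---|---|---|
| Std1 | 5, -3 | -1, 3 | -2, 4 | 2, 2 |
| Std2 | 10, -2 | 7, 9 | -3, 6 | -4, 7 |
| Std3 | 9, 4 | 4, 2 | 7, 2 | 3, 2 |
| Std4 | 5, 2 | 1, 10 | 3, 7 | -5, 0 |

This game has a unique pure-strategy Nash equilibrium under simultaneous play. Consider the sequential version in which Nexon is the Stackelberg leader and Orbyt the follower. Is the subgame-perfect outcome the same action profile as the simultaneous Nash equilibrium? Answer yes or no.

Solve by backward induction (Nexon leads).
- Std1: BR = Y, leader payoff -2.
- Std2: BR = X, leader payoff 7.
- Std3: BR = W, leader payoff 9.
- Std4: BR = X, leader payoff 1.
Among -2, 7, 9, 1, the best is 9 at Std3. Subgame-perfect outcome: (Std3, W) with payoffs (9, 4).
Under simultaneous play:
Nexon's best replies: W→Std2; X→Std2; Y→Std3; Z→Std3.
Orbyt's best replies: Std1→Y; Std2→X; Std3→W; Std4→X.
Only (Std2, X) has each player best-responding; Nash payoffs (7, 9).
Sequential outcome (Std3, W) differs from the Nash profile (Std2, X).

no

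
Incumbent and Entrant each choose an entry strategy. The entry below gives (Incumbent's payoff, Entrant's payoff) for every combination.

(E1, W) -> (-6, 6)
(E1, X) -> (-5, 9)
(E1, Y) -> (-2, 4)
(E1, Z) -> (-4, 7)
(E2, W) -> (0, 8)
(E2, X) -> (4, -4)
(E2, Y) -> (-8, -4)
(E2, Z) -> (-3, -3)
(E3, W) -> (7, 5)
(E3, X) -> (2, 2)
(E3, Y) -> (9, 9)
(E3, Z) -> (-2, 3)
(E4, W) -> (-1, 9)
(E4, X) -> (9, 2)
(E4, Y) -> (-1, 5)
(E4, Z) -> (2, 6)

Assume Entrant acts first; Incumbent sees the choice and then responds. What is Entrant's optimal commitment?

Y

Backward induction with Entrant moving first.
- W → Incumbent plays E3 (best of -6, 0, 7, -1); Entrant gets 5.
- X → Incumbent plays E4 (best of -5, 4, 2, 9); Entrant gets 2.
- Y → Incumbent plays E3 (best of -2, -8, 9, -1); Entrant gets 9.
- Z → Incumbent plays E4 (best of -4, -3, -2, 2); Entrant gets 6.
Entrant's induced payoffs are 5, 2, 9, 6, so Entrant commits to Y. Subgame-perfect outcome: (E3, Y) with payoffs (9, 9).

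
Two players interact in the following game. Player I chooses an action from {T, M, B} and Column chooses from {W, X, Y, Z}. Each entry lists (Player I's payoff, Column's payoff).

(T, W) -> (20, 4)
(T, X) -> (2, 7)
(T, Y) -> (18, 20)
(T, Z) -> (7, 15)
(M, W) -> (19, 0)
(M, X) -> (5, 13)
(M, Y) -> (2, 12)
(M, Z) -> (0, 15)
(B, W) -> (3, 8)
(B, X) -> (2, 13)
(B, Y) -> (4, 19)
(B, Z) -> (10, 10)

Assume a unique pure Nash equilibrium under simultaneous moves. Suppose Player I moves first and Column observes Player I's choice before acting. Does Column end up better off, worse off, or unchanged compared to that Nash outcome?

Work backward from Column's decision.
- T: BR = Y, leader payoff 18.
- M: BR = Z, leader payoff 0.
- B: BR = Y, leader payoff 4.
Maximizing over 18, 0, 4, Player I chooses T. Subgame-perfect outcome: (T, Y) with payoffs (18, 20).
Now find the simultaneous Nash equilibrium.
Player I's best replies: W→T; X→M; Y→T; Z→B.
Column's best replies: T→Y; M→Z; B→Y.
The unique mutual best reply is (T, Y), giving (18, 20).
Column earns 20 sequentially versus 20 at the Nash outcome: unchanged.

unchanged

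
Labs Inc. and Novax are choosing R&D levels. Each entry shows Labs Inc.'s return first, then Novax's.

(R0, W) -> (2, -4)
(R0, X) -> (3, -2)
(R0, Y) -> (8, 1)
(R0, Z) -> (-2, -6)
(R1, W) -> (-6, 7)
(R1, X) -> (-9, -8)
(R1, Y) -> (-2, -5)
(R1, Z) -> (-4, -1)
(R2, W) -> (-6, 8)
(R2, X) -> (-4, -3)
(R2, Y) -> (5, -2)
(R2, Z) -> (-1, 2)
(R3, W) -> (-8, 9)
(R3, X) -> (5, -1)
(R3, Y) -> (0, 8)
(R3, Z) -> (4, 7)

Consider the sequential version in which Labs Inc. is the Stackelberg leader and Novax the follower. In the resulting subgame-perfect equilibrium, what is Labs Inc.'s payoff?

Solve by backward induction (Labs Inc. leads).
- R0 → Novax plays Y (best of -4, -2, 1, -6); Labs Inc. gets 8.
- R1 → Novax plays W (best of 7, -8, -5, -1); Labs Inc. gets -6.
- R2 → Novax plays W (best of 8, -3, -2, 2); Labs Inc. gets -6.
- R3 → Novax plays W (best of 9, -1, 8, 7); Labs Inc. gets -8.
Labs Inc.'s induced payoffs are 8, -6, -6, -8, so Labs Inc. commits to R0. Subgame-perfect outcome: (R0, Y) with payoffs (8, 1).

8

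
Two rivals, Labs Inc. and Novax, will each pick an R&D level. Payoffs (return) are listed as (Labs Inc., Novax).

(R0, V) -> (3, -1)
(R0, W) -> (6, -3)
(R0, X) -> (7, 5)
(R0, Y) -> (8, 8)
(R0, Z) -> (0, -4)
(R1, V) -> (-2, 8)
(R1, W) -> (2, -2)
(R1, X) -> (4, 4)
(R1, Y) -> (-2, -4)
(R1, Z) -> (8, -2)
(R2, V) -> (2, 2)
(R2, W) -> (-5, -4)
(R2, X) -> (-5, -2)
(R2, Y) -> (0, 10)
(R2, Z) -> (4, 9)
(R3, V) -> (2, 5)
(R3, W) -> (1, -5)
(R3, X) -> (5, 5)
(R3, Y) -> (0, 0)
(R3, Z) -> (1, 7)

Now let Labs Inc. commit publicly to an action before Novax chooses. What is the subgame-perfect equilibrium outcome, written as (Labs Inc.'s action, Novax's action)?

Backward induction with Labs Inc. moving first.
- R0: BR = Y, leader payoff 8.
- R1: BR = V, leader payoff -2.
- R2: BR = Y, leader payoff 0.
- R3: BR = Z, leader payoff 1.
Maximizing over 8, -2, 0, 1, Labs Inc. chooses R0. Subgame-perfect outcome: (R0, Y) with payoffs (8, 8).

(R0, Y)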